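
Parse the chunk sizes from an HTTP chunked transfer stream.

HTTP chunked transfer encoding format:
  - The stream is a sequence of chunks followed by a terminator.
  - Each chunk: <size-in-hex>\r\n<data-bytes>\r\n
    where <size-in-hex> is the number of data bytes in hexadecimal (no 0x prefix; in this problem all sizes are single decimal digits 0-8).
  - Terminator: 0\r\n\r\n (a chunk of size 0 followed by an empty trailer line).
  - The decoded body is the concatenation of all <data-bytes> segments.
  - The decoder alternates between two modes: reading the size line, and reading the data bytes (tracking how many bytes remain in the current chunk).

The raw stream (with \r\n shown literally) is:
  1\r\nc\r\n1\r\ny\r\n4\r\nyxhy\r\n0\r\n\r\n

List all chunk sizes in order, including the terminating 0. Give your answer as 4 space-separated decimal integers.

Chunk 1: stream[0..1]='1' size=0x1=1, data at stream[3..4]='c' -> body[0..1], body so far='c'
Chunk 2: stream[6..7]='1' size=0x1=1, data at stream[9..10]='y' -> body[1..2], body so far='cy'
Chunk 3: stream[12..13]='4' size=0x4=4, data at stream[15..19]='yxhy' -> body[2..6], body so far='cyyxhy'
Chunk 4: stream[21..22]='0' size=0 (terminator). Final body='cyyxhy' (6 bytes)

Answer: 1 1 4 0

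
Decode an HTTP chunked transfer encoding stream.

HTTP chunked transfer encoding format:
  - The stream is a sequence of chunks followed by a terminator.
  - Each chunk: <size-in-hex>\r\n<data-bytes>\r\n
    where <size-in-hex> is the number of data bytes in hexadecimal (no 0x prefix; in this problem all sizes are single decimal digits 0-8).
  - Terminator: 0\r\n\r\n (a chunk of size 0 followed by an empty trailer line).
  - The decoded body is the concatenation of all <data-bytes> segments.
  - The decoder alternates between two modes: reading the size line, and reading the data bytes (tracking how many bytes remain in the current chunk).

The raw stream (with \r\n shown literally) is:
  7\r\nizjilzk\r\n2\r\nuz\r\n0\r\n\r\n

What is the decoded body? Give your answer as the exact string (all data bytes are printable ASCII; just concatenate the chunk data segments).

Chunk 1: stream[0..1]='7' size=0x7=7, data at stream[3..10]='izjilzk' -> body[0..7], body so far='izjilzk'
Chunk 2: stream[12..13]='2' size=0x2=2, data at stream[15..17]='uz' -> body[7..9], body so far='izjilzkuz'
Chunk 3: stream[19..20]='0' size=0 (terminator). Final body='izjilzkuz' (9 bytes)

Answer: izjilzkuz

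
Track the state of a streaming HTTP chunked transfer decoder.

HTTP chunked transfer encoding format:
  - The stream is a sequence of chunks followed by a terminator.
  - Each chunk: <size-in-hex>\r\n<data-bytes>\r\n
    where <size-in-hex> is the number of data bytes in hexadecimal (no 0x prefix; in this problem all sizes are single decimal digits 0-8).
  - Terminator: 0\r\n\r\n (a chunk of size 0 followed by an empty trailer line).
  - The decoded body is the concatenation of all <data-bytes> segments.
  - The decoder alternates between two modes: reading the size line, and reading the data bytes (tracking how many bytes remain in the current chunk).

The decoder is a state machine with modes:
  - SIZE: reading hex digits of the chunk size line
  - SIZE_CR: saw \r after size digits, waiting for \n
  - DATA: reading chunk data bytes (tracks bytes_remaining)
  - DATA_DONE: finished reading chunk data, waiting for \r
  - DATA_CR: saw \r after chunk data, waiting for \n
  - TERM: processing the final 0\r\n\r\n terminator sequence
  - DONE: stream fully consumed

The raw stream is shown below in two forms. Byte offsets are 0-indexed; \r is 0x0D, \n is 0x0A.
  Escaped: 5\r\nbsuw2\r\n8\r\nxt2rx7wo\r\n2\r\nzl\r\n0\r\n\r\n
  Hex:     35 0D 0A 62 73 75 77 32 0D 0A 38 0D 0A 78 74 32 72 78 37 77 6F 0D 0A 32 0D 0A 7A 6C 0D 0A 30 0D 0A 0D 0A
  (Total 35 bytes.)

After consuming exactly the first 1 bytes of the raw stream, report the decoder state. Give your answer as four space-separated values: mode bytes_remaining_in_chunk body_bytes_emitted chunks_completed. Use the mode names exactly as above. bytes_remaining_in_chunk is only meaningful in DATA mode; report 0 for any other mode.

Answer: SIZE 0 0 0

Derivation:
Byte 0 = '5': mode=SIZE remaining=0 emitted=0 chunks_done=0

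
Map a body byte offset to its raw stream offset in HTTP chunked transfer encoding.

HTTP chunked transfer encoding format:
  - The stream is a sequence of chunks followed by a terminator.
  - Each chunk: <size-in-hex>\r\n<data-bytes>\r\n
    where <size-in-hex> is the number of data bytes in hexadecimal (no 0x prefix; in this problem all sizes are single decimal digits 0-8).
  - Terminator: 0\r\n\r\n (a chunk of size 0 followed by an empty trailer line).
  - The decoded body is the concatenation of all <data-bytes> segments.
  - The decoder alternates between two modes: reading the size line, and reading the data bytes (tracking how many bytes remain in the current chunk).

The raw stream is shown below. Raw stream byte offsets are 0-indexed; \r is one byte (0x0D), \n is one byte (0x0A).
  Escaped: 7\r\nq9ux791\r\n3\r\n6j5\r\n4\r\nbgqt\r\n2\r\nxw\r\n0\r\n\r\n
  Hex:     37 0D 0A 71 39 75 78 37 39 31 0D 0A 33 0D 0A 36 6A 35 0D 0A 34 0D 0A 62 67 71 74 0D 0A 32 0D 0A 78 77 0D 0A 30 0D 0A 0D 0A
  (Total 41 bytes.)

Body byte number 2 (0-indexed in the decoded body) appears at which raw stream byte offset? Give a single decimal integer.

Chunk 1: stream[0..1]='7' size=0x7=7, data at stream[3..10]='q9ux791' -> body[0..7], body so far='q9ux791'
Chunk 2: stream[12..13]='3' size=0x3=3, data at stream[15..18]='6j5' -> body[7..10], body so far='q9ux7916j5'
Chunk 3: stream[20..21]='4' size=0x4=4, data at stream[23..27]='bgqt' -> body[10..14], body so far='q9ux7916j5bgqt'
Chunk 4: stream[29..30]='2' size=0x2=2, data at stream[32..34]='xw' -> body[14..16], body so far='q9ux7916j5bgqtxw'
Chunk 5: stream[36..37]='0' size=0 (terminator). Final body='q9ux7916j5bgqtxw' (16 bytes)
Body byte 2 at stream offset 5

Answer: 5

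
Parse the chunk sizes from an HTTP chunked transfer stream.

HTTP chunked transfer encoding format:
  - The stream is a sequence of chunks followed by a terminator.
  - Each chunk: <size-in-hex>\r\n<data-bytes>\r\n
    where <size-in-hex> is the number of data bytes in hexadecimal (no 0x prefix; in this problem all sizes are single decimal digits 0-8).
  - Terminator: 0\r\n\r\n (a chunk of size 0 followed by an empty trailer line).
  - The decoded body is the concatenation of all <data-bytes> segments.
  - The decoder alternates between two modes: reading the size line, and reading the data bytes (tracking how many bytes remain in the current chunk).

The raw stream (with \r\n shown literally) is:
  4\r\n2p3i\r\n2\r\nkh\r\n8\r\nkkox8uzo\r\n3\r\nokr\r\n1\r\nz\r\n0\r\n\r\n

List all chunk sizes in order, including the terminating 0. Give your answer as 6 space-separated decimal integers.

Answer: 4 2 8 3 1 0

Derivation:
Chunk 1: stream[0..1]='4' size=0x4=4, data at stream[3..7]='2p3i' -> body[0..4], body so far='2p3i'
Chunk 2: stream[9..10]='2' size=0x2=2, data at stream[12..14]='kh' -> body[4..6], body so far='2p3ikh'
Chunk 3: stream[16..17]='8' size=0x8=8, data at stream[19..27]='kkox8uzo' -> body[6..14], body so far='2p3ikhkkox8uzo'
Chunk 4: stream[29..30]='3' size=0x3=3, data at stream[32..35]='okr' -> body[14..17], body so far='2p3ikhkkox8uzookr'
Chunk 5: stream[37..38]='1' size=0x1=1, data at stream[40..41]='z' -> body[17..18], body so far='2p3ikhkkox8uzookrz'
Chunk 6: stream[43..44]='0' size=0 (terminator). Final body='2p3ikhkkox8uzookrz' (18 bytes)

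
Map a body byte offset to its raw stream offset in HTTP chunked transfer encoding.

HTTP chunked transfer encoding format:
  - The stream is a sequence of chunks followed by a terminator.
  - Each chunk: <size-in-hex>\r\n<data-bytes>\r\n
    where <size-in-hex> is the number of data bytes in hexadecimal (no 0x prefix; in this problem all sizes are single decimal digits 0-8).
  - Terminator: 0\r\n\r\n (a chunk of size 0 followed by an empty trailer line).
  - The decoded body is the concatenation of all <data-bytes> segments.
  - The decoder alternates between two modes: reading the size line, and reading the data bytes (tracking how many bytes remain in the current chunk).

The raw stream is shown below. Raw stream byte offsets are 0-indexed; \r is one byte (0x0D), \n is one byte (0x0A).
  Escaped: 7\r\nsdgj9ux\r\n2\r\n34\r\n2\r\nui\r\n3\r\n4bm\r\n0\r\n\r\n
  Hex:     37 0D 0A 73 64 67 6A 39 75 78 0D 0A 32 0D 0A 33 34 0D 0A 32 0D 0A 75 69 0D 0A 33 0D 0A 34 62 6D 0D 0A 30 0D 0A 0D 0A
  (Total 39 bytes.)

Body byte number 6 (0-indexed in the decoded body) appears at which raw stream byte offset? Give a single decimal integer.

Answer: 9

Derivation:
Chunk 1: stream[0..1]='7' size=0x7=7, data at stream[3..10]='sdgj9ux' -> body[0..7], body so far='sdgj9ux'
Chunk 2: stream[12..13]='2' size=0x2=2, data at stream[15..17]='34' -> body[7..9], body so far='sdgj9ux34'
Chunk 3: stream[19..20]='2' size=0x2=2, data at stream[22..24]='ui' -> body[9..11], body so far='sdgj9ux34ui'
Chunk 4: stream[26..27]='3' size=0x3=3, data at stream[29..32]='4bm' -> body[11..14], body so far='sdgj9ux34ui4bm'
Chunk 5: stream[34..35]='0' size=0 (terminator). Final body='sdgj9ux34ui4bm' (14 bytes)
Body byte 6 at stream offset 9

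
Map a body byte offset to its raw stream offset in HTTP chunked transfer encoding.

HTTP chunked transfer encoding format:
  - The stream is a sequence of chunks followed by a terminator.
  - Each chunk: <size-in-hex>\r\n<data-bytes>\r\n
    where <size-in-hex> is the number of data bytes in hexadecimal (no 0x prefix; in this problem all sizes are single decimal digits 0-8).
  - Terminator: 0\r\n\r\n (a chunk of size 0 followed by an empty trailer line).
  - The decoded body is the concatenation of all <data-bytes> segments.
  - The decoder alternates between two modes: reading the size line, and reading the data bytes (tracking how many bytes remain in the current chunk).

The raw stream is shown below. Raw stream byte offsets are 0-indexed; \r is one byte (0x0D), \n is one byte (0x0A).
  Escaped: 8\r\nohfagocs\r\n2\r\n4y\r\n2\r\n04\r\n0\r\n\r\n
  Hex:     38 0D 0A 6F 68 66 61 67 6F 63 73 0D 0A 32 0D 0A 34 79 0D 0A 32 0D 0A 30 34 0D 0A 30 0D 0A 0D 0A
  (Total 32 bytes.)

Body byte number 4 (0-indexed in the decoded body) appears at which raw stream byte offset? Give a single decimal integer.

Chunk 1: stream[0..1]='8' size=0x8=8, data at stream[3..11]='ohfagocs' -> body[0..8], body so far='ohfagocs'
Chunk 2: stream[13..14]='2' size=0x2=2, data at stream[16..18]='4y' -> body[8..10], body so far='ohfagocs4y'
Chunk 3: stream[20..21]='2' size=0x2=2, data at stream[23..25]='04' -> body[10..12], body so far='ohfagocs4y04'
Chunk 4: stream[27..28]='0' size=0 (terminator). Final body='ohfagocs4y04' (12 bytes)
Body byte 4 at stream offset 7

Answer: 7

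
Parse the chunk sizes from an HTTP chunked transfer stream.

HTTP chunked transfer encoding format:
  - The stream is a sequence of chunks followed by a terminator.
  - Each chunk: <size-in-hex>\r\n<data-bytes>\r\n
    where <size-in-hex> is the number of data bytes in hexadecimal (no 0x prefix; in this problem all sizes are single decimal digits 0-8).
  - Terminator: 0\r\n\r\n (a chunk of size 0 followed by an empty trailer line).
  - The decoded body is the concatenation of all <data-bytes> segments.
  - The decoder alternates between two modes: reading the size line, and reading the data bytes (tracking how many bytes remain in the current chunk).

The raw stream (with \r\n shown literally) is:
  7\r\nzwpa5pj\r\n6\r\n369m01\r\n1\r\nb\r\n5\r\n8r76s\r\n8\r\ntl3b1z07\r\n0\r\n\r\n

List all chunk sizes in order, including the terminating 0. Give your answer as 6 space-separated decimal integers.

Chunk 1: stream[0..1]='7' size=0x7=7, data at stream[3..10]='zwpa5pj' -> body[0..7], body so far='zwpa5pj'
Chunk 2: stream[12..13]='6' size=0x6=6, data at stream[15..21]='369m01' -> body[7..13], body so far='zwpa5pj369m01'
Chunk 3: stream[23..24]='1' size=0x1=1, data at stream[26..27]='b' -> body[13..14], body so far='zwpa5pj369m01b'
Chunk 4: stream[29..30]='5' size=0x5=5, data at stream[32..37]='8r76s' -> body[14..19], body so far='zwpa5pj369m01b8r76s'
Chunk 5: stream[39..40]='8' size=0x8=8, data at stream[42..50]='tl3b1z07' -> body[19..27], body so far='zwpa5pj369m01b8r76stl3b1z07'
Chunk 6: stream[52..53]='0' size=0 (terminator). Final body='zwpa5pj369m01b8r76stl3b1z07' (27 bytes)

Answer: 7 6 1 5 8 0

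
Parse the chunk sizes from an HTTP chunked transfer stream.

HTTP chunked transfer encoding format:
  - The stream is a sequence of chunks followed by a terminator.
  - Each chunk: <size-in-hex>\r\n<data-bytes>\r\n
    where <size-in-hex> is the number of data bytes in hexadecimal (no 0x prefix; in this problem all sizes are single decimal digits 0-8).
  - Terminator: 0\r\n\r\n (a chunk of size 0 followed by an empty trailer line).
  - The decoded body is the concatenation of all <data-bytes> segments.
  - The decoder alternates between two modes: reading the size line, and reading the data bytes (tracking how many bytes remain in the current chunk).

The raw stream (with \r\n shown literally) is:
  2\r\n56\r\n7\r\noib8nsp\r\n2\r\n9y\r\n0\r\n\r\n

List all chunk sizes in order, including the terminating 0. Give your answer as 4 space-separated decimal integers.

Answer: 2 7 2 0

Derivation:
Chunk 1: stream[0..1]='2' size=0x2=2, data at stream[3..5]='56' -> body[0..2], body so far='56'
Chunk 2: stream[7..8]='7' size=0x7=7, data at stream[10..17]='oib8nsp' -> body[2..9], body so far='56oib8nsp'
Chunk 3: stream[19..20]='2' size=0x2=2, data at stream[22..24]='9y' -> body[9..11], body so far='56oib8nsp9y'
Chunk 4: stream[26..27]='0' size=0 (terminator). Final body='56oib8nsp9y' (11 bytes)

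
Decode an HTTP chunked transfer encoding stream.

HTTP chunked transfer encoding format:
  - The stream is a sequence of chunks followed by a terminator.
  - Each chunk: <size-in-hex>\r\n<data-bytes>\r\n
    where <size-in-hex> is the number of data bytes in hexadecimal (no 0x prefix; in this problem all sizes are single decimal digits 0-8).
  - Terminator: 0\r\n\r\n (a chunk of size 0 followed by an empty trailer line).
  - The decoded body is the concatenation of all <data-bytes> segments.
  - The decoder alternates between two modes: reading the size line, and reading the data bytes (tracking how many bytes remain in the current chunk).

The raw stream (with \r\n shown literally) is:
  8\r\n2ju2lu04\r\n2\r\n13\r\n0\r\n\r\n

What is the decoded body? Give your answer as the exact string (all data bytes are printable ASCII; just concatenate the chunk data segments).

Answer: 2ju2lu0413

Derivation:
Chunk 1: stream[0..1]='8' size=0x8=8, data at stream[3..11]='2ju2lu04' -> body[0..8], body so far='2ju2lu04'
Chunk 2: stream[13..14]='2' size=0x2=2, data at stream[16..18]='13' -> body[8..10], body so far='2ju2lu0413'
Chunk 3: stream[20..21]='0' size=0 (terminator). Final body='2ju2lu0413' (10 bytes)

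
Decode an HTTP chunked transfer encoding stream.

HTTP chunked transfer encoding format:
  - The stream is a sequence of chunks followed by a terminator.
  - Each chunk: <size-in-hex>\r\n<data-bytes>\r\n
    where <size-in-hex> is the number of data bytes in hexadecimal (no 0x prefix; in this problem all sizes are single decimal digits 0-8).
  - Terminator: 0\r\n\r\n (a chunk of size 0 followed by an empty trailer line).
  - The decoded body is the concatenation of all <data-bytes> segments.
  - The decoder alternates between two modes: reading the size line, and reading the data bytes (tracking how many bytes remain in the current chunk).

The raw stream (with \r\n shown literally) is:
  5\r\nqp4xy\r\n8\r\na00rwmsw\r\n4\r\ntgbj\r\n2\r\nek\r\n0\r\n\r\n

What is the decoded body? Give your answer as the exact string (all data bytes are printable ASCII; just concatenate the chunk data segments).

Chunk 1: stream[0..1]='5' size=0x5=5, data at stream[3..8]='qp4xy' -> body[0..5], body so far='qp4xy'
Chunk 2: stream[10..11]='8' size=0x8=8, data at stream[13..21]='a00rwmsw' -> body[5..13], body so far='qp4xya00rwmsw'
Chunk 3: stream[23..24]='4' size=0x4=4, data at stream[26..30]='tgbj' -> body[13..17], body so far='qp4xya00rwmswtgbj'
Chunk 4: stream[32..33]='2' size=0x2=2, data at stream[35..37]='ek' -> body[17..19], body so far='qp4xya00rwmswtgbjek'
Chunk 5: stream[39..40]='0' size=0 (terminator). Final body='qp4xya00rwmswtgbjek' (19 bytes)

Answer: qp4xya00rwmswtgbjek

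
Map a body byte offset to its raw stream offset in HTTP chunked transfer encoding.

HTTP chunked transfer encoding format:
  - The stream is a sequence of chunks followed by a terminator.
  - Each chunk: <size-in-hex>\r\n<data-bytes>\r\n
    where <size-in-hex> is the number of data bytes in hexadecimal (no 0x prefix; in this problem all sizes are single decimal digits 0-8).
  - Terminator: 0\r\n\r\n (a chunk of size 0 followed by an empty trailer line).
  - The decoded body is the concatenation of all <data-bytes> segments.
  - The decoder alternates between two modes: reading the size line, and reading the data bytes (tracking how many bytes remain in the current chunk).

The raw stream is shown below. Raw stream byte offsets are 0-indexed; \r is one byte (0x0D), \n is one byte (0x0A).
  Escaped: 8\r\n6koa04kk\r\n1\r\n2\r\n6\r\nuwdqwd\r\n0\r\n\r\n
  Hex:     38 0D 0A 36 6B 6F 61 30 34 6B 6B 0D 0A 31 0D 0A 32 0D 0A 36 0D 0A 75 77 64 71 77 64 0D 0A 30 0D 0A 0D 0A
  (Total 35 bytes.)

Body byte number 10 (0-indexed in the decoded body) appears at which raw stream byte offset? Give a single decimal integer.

Chunk 1: stream[0..1]='8' size=0x8=8, data at stream[3..11]='6koa04kk' -> body[0..8], body so far='6koa04kk'
Chunk 2: stream[13..14]='1' size=0x1=1, data at stream[16..17]='2' -> body[8..9], body so far='6koa04kk2'
Chunk 3: stream[19..20]='6' size=0x6=6, data at stream[22..28]='uwdqwd' -> body[9..15], body so far='6koa04kk2uwdqwd'
Chunk 4: stream[30..31]='0' size=0 (terminator). Final body='6koa04kk2uwdqwd' (15 bytes)
Body byte 10 at stream offset 23

Answer: 23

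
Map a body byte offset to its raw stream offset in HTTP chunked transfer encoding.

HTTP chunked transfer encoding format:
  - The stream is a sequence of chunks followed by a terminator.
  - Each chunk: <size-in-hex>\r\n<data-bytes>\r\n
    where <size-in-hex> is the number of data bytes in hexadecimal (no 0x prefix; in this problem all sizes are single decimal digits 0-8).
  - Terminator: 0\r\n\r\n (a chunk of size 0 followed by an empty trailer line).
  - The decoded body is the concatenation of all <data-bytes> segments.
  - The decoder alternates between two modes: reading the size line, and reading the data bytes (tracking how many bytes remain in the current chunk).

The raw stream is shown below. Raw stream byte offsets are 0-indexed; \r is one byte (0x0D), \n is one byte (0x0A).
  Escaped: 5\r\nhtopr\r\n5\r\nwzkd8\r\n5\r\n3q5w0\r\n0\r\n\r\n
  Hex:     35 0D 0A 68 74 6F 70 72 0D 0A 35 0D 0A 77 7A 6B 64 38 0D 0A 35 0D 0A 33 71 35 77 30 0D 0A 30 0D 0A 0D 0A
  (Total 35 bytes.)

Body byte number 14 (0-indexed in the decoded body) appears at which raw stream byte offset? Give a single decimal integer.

Answer: 27

Derivation:
Chunk 1: stream[0..1]='5' size=0x5=5, data at stream[3..8]='htopr' -> body[0..5], body so far='htopr'
Chunk 2: stream[10..11]='5' size=0x5=5, data at stream[13..18]='wzkd8' -> body[5..10], body so far='htoprwzkd8'
Chunk 3: stream[20..21]='5' size=0x5=5, data at stream[23..28]='3q5w0' -> body[10..15], body so far='htoprwzkd83q5w0'
Chunk 4: stream[30..31]='0' size=0 (terminator). Final body='htoprwzkd83q5w0' (15 bytes)
Body byte 14 at stream offset 27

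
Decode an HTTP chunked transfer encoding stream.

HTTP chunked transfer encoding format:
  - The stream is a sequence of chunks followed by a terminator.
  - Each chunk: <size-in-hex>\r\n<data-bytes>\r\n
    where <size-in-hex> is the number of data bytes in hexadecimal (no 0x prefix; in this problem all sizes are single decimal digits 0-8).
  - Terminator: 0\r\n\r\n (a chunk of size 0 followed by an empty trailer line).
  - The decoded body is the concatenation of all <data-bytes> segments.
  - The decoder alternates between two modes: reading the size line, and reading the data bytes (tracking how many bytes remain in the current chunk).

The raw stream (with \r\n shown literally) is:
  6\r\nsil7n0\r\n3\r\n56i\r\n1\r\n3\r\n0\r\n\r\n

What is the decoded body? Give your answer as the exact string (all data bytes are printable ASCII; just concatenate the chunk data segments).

Answer: sil7n056i3

Derivation:
Chunk 1: stream[0..1]='6' size=0x6=6, data at stream[3..9]='sil7n0' -> body[0..6], body so far='sil7n0'
Chunk 2: stream[11..12]='3' size=0x3=3, data at stream[14..17]='56i' -> body[6..9], body so far='sil7n056i'
Chunk 3: stream[19..20]='1' size=0x1=1, data at stream[22..23]='3' -> body[9..10], body so far='sil7n056i3'
Chunk 4: stream[25..26]='0' size=0 (terminator). Final body='sil7n056i3' (10 bytes)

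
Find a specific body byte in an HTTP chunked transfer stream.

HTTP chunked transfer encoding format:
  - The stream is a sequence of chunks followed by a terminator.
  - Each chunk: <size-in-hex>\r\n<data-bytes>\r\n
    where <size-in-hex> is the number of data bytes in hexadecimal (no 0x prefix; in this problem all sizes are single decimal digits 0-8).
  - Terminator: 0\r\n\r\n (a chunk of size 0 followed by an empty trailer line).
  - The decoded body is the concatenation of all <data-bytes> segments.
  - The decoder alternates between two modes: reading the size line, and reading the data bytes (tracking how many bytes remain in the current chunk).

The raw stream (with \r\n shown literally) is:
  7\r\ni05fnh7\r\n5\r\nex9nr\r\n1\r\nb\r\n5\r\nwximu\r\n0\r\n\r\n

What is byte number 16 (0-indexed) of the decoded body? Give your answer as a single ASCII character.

Chunk 1: stream[0..1]='7' size=0x7=7, data at stream[3..10]='i05fnh7' -> body[0..7], body so far='i05fnh7'
Chunk 2: stream[12..13]='5' size=0x5=5, data at stream[15..20]='ex9nr' -> body[7..12], body so far='i05fnh7ex9nr'
Chunk 3: stream[22..23]='1' size=0x1=1, data at stream[25..26]='b' -> body[12..13], body so far='i05fnh7ex9nrb'
Chunk 4: stream[28..29]='5' size=0x5=5, data at stream[31..36]='wximu' -> body[13..18], body so far='i05fnh7ex9nrbwximu'
Chunk 5: stream[38..39]='0' size=0 (terminator). Final body='i05fnh7ex9nrbwximu' (18 bytes)
Body byte 16 = 'm'

Answer: m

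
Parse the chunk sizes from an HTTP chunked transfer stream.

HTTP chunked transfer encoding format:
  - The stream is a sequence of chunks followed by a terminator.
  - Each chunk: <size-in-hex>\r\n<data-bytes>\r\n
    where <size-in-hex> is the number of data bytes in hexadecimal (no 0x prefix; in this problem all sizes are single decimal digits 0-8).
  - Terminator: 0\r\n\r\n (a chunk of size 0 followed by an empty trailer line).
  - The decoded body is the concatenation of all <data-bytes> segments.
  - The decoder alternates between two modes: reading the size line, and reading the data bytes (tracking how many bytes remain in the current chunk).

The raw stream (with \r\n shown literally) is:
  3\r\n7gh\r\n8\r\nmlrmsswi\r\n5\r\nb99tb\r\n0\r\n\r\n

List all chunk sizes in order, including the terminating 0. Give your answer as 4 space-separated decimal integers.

Chunk 1: stream[0..1]='3' size=0x3=3, data at stream[3..6]='7gh' -> body[0..3], body so far='7gh'
Chunk 2: stream[8..9]='8' size=0x8=8, data at stream[11..19]='mlrmsswi' -> body[3..11], body so far='7ghmlrmsswi'
Chunk 3: stream[21..22]='5' size=0x5=5, data at stream[24..29]='b99tb' -> body[11..16], body so far='7ghmlrmsswib99tb'
Chunk 4: stream[31..32]='0' size=0 (terminator). Final body='7ghmlrmsswib99tb' (16 bytes)

Answer: 3 8 5 0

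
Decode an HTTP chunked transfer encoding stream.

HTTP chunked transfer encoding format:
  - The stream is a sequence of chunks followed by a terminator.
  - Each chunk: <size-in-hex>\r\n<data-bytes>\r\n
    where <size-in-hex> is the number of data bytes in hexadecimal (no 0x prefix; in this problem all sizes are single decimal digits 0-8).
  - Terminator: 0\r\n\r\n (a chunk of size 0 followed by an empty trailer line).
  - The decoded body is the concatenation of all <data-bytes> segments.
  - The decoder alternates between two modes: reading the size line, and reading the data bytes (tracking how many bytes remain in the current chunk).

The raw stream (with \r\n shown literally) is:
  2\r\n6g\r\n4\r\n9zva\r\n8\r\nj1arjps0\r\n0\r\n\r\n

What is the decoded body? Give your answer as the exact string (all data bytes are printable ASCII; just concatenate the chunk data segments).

Chunk 1: stream[0..1]='2' size=0x2=2, data at stream[3..5]='6g' -> body[0..2], body so far='6g'
Chunk 2: stream[7..8]='4' size=0x4=4, data at stream[10..14]='9zva' -> body[2..6], body so far='6g9zva'
Chunk 3: stream[16..17]='8' size=0x8=8, data at stream[19..27]='j1arjps0' -> body[6..14], body so far='6g9zvaj1arjps0'
Chunk 4: stream[29..30]='0' size=0 (terminator). Final body='6g9zvaj1arjps0' (14 bytes)

Answer: 6g9zvaj1arjps0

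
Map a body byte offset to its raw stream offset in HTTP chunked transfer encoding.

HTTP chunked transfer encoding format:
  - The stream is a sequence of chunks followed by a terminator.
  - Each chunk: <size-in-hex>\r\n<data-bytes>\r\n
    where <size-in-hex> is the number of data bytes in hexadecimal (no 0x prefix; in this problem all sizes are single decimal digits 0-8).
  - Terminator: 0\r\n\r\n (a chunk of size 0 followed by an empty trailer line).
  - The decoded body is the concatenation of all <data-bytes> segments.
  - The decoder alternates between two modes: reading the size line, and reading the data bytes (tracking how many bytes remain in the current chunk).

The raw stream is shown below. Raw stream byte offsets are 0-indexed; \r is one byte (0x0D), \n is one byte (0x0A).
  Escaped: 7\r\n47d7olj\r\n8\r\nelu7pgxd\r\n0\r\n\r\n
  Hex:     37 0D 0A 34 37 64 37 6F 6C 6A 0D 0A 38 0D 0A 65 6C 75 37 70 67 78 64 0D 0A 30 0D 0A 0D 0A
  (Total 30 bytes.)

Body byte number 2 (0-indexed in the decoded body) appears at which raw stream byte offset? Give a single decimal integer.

Chunk 1: stream[0..1]='7' size=0x7=7, data at stream[3..10]='47d7olj' -> body[0..7], body so far='47d7olj'
Chunk 2: stream[12..13]='8' size=0x8=8, data at stream[15..23]='elu7pgxd' -> body[7..15], body so far='47d7oljelu7pgxd'
Chunk 3: stream[25..26]='0' size=0 (terminator). Final body='47d7oljelu7pgxd' (15 bytes)
Body byte 2 at stream offset 5

Answer: 5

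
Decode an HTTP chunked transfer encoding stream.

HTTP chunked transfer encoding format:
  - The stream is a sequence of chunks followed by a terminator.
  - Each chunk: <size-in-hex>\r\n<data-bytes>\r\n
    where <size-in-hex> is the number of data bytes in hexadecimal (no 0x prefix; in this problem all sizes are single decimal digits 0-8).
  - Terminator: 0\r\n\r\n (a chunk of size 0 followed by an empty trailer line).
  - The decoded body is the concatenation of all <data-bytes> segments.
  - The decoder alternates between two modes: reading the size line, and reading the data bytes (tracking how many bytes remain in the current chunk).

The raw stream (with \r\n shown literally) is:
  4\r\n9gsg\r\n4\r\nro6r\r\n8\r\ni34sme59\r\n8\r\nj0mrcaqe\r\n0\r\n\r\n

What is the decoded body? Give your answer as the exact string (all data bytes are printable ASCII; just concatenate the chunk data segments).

Chunk 1: stream[0..1]='4' size=0x4=4, data at stream[3..7]='9gsg' -> body[0..4], body so far='9gsg'
Chunk 2: stream[9..10]='4' size=0x4=4, data at stream[12..16]='ro6r' -> body[4..8], body so far='9gsgro6r'
Chunk 3: stream[18..19]='8' size=0x8=8, data at stream[21..29]='i34sme59' -> body[8..16], body so far='9gsgro6ri34sme59'
Chunk 4: stream[31..32]='8' size=0x8=8, data at stream[34..42]='j0mrcaqe' -> body[16..24], body so far='9gsgro6ri34sme59j0mrcaqe'
Chunk 5: stream[44..45]='0' size=0 (terminator). Final body='9gsgro6ri34sme59j0mrcaqe' (24 bytes)

Answer: 9gsgro6ri34sme59j0mrcaqe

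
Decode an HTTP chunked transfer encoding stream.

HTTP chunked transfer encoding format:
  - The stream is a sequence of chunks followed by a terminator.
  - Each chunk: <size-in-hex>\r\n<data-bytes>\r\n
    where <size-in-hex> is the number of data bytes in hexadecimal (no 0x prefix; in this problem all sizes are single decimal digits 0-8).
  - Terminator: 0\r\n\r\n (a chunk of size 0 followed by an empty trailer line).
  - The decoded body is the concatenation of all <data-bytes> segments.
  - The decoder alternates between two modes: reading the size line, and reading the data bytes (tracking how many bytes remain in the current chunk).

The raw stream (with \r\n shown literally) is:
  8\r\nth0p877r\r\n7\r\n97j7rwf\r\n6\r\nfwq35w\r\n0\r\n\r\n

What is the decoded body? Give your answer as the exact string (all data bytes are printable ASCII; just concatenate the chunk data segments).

Chunk 1: stream[0..1]='8' size=0x8=8, data at stream[3..11]='th0p877r' -> body[0..8], body so far='th0p877r'
Chunk 2: stream[13..14]='7' size=0x7=7, data at stream[16..23]='97j7rwf' -> body[8..15], body so far='th0p877r97j7rwf'
Chunk 3: stream[25..26]='6' size=0x6=6, data at stream[28..34]='fwq35w' -> body[15..21], body so far='th0p877r97j7rwffwq35w'
Chunk 4: stream[36..37]='0' size=0 (terminator). Final body='th0p877r97j7rwffwq35w' (21 bytes)

Answer: th0p877r97j7rwffwq35w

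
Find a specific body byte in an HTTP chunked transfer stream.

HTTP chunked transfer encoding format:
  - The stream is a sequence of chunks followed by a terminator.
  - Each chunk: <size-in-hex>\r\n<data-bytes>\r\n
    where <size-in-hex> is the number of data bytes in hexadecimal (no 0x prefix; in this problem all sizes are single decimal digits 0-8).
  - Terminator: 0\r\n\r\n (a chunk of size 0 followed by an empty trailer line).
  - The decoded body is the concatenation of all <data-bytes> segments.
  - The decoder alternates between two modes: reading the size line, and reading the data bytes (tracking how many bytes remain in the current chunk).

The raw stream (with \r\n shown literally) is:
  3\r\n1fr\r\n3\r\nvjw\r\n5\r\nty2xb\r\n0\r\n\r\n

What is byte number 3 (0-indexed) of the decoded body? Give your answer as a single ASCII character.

Chunk 1: stream[0..1]='3' size=0x3=3, data at stream[3..6]='1fr' -> body[0..3], body so far='1fr'
Chunk 2: stream[8..9]='3' size=0x3=3, data at stream[11..14]='vjw' -> body[3..6], body so far='1frvjw'
Chunk 3: stream[16..17]='5' size=0x5=5, data at stream[19..24]='ty2xb' -> body[6..11], body so far='1frvjwty2xb'
Chunk 4: stream[26..27]='0' size=0 (terminator). Final body='1frvjwty2xb' (11 bytes)
Body byte 3 = 'v'

Answer: v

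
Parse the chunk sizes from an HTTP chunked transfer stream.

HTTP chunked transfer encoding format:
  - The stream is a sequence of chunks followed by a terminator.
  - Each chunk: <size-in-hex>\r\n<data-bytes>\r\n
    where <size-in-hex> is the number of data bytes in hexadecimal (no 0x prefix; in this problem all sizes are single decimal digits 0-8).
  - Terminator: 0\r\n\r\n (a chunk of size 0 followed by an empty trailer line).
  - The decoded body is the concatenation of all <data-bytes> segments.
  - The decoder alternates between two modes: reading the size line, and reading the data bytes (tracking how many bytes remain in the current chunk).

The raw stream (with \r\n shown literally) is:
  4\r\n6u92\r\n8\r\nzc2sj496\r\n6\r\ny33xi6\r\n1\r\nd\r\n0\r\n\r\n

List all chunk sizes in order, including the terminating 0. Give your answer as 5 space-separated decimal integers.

Chunk 1: stream[0..1]='4' size=0x4=4, data at stream[3..7]='6u92' -> body[0..4], body so far='6u92'
Chunk 2: stream[9..10]='8' size=0x8=8, data at stream[12..20]='zc2sj496' -> body[4..12], body so far='6u92zc2sj496'
Chunk 3: stream[22..23]='6' size=0x6=6, data at stream[25..31]='y33xi6' -> body[12..18], body so far='6u92zc2sj496y33xi6'
Chunk 4: stream[33..34]='1' size=0x1=1, data at stream[36..37]='d' -> body[18..19], body so far='6u92zc2sj496y33xi6d'
Chunk 5: stream[39..40]='0' size=0 (terminator). Final body='6u92zc2sj496y33xi6d' (19 bytes)

Answer: 4 8 6 1 0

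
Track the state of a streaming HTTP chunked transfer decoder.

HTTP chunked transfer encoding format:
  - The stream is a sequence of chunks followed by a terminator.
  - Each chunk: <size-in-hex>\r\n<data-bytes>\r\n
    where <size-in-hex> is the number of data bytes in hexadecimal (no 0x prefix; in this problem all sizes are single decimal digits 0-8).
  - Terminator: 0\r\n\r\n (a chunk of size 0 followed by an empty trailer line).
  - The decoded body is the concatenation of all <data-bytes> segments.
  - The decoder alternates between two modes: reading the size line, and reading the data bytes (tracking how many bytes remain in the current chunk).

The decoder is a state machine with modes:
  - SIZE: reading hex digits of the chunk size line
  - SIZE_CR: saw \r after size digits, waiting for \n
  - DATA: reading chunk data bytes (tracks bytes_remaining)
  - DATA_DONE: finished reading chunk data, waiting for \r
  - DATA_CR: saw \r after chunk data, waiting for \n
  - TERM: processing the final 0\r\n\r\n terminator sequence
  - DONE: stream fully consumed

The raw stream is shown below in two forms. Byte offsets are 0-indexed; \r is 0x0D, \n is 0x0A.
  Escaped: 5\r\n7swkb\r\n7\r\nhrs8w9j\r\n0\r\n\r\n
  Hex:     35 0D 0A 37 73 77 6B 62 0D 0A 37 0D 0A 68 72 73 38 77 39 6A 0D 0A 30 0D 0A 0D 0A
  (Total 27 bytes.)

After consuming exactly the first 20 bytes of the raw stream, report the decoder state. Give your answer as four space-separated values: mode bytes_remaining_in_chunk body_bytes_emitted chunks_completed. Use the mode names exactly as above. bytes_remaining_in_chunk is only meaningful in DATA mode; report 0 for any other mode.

Byte 0 = '5': mode=SIZE remaining=0 emitted=0 chunks_done=0
Byte 1 = 0x0D: mode=SIZE_CR remaining=0 emitted=0 chunks_done=0
Byte 2 = 0x0A: mode=DATA remaining=5 emitted=0 chunks_done=0
Byte 3 = '7': mode=DATA remaining=4 emitted=1 chunks_done=0
Byte 4 = 's': mode=DATA remaining=3 emitted=2 chunks_done=0
Byte 5 = 'w': mode=DATA remaining=2 emitted=3 chunks_done=0
Byte 6 = 'k': mode=DATA remaining=1 emitted=4 chunks_done=0
Byte 7 = 'b': mode=DATA_DONE remaining=0 emitted=5 chunks_done=0
Byte 8 = 0x0D: mode=DATA_CR remaining=0 emitted=5 chunks_done=0
Byte 9 = 0x0A: mode=SIZE remaining=0 emitted=5 chunks_done=1
Byte 10 = '7': mode=SIZE remaining=0 emitted=5 chunks_done=1
Byte 11 = 0x0D: mode=SIZE_CR remaining=0 emitted=5 chunks_done=1
Byte 12 = 0x0A: mode=DATA remaining=7 emitted=5 chunks_done=1
Byte 13 = 'h': mode=DATA remaining=6 emitted=6 chunks_done=1
Byte 14 = 'r': mode=DATA remaining=5 emitted=7 chunks_done=1
Byte 15 = 's': mode=DATA remaining=4 emitted=8 chunks_done=1
Byte 16 = '8': mode=DATA remaining=3 emitted=9 chunks_done=1
Byte 17 = 'w': mode=DATA remaining=2 emitted=10 chunks_done=1
Byte 18 = '9': mode=DATA remaining=1 emitted=11 chunks_done=1
Byte 19 = 'j': mode=DATA_DONE remaining=0 emitted=12 chunks_done=1

Answer: DATA_DONE 0 12 1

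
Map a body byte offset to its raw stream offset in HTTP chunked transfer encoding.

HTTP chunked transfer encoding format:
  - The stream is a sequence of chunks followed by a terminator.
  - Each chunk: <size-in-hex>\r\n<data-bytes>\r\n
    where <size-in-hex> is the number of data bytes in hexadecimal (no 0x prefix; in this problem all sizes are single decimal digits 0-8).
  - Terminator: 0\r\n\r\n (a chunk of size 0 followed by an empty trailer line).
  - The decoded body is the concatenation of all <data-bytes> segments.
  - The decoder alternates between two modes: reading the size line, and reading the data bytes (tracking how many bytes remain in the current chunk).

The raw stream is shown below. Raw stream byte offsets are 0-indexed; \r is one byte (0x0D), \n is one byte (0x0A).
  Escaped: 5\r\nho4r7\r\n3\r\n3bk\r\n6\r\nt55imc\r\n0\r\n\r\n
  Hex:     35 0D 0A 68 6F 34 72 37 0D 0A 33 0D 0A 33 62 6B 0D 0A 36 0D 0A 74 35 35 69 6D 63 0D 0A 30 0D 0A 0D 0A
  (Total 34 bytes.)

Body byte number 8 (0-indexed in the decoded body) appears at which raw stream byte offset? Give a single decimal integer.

Chunk 1: stream[0..1]='5' size=0x5=5, data at stream[3..8]='ho4r7' -> body[0..5], body so far='ho4r7'
Chunk 2: stream[10..11]='3' size=0x3=3, data at stream[13..16]='3bk' -> body[5..8], body so far='ho4r73bk'
Chunk 3: stream[18..19]='6' size=0x6=6, data at stream[21..27]='t55imc' -> body[8..14], body so far='ho4r73bkt55imc'
Chunk 4: stream[29..30]='0' size=0 (terminator). Final body='ho4r73bkt55imc' (14 bytes)
Body byte 8 at stream offset 21

Answer: 21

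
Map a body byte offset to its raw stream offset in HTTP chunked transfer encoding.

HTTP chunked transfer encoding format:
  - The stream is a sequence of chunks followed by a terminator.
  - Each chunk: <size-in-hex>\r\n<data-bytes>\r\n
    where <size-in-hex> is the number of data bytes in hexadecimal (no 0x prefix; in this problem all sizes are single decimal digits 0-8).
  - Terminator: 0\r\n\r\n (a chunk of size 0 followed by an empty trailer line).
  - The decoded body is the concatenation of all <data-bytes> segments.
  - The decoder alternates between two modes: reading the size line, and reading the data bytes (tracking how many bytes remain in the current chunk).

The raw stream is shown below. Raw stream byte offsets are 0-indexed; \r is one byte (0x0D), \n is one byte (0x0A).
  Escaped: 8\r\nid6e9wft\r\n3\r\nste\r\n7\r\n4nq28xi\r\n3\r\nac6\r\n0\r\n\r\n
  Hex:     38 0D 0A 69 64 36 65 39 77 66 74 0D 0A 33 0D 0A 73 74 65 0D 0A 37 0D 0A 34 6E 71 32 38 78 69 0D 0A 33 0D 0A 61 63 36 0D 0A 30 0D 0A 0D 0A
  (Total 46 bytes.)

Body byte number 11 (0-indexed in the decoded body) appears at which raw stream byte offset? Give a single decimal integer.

Answer: 24

Derivation:
Chunk 1: stream[0..1]='8' size=0x8=8, data at stream[3..11]='id6e9wft' -> body[0..8], body so far='id6e9wft'
Chunk 2: stream[13..14]='3' size=0x3=3, data at stream[16..19]='ste' -> body[8..11], body so far='id6e9wftste'
Chunk 3: stream[21..22]='7' size=0x7=7, data at stream[24..31]='4nq28xi' -> body[11..18], body so far='id6e9wftste4nq28xi'
Chunk 4: stream[33..34]='3' size=0x3=3, data at stream[36..39]='ac6' -> body[18..21], body so far='id6e9wftste4nq28xiac6'
Chunk 5: stream[41..42]='0' size=0 (terminator). Final body='id6e9wftste4nq28xiac6' (21 bytes)
Body byte 11 at stream offset 24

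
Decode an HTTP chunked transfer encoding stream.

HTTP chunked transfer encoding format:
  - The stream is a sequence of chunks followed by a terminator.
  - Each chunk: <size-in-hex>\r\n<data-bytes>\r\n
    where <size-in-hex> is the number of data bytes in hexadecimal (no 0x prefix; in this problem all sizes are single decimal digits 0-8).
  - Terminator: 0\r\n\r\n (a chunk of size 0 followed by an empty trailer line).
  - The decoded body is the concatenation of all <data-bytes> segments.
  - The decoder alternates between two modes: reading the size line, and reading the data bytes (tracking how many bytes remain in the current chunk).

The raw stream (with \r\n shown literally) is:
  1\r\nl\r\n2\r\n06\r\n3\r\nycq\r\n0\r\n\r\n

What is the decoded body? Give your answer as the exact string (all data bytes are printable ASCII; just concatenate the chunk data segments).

Answer: l06ycq

Derivation:
Chunk 1: stream[0..1]='1' size=0x1=1, data at stream[3..4]='l' -> body[0..1], body so far='l'
Chunk 2: stream[6..7]='2' size=0x2=2, data at stream[9..11]='06' -> body[1..3], body so far='l06'
Chunk 3: stream[13..14]='3' size=0x3=3, data at stream[16..19]='ycq' -> body[3..6], body so far='l06ycq'
Chunk 4: stream[21..22]='0' size=0 (terminator). Final body='l06ycq' (6 bytes)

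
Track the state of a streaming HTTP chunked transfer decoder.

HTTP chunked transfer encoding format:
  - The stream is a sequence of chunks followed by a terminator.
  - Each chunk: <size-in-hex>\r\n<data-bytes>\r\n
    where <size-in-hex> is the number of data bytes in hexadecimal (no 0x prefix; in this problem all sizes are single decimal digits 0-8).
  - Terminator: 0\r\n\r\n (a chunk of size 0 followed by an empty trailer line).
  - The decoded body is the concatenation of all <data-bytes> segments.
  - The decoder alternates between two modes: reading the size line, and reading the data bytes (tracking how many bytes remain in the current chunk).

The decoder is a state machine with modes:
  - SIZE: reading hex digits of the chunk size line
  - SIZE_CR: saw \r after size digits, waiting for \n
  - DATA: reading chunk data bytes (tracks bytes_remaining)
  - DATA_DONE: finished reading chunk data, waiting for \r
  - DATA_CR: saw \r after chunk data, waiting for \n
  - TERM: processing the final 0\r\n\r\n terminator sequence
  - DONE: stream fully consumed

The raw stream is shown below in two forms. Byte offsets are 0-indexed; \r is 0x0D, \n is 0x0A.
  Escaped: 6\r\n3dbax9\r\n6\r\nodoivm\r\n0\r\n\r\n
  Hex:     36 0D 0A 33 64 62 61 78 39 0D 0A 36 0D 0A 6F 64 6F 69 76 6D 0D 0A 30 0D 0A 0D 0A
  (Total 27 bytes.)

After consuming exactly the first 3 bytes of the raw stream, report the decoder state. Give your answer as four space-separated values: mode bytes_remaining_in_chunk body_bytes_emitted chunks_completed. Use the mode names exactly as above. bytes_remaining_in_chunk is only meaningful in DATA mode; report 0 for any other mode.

Answer: DATA 6 0 0

Derivation:
Byte 0 = '6': mode=SIZE remaining=0 emitted=0 chunks_done=0
Byte 1 = 0x0D: mode=SIZE_CR remaining=0 emitted=0 chunks_done=0
Byte 2 = 0x0A: mode=DATA remaining=6 emitted=0 chunks_done=0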